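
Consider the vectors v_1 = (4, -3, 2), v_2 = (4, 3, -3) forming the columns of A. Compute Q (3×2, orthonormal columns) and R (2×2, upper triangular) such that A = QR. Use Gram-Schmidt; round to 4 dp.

e_1 = v_1/‖v_1‖ = (4, -3, 2)/5.3852 = (0.7428, -0.5571, 0.3714).
r_{12} = e_1·v_2 = 0.1857.
u_2 = v_2 − 0.1857·e_1 = (3.8621, 3.1034, -3.0690).
‖u_2‖ = 5.8280, so e_2 = (0.6627, 0.5325, -0.5266).

Q = [[0.7428, 0.6627], [-0.5571, 0.5325], [0.3714, -0.5266]], R = [[5.3852, 0.1857], [0.0000, 5.8280]]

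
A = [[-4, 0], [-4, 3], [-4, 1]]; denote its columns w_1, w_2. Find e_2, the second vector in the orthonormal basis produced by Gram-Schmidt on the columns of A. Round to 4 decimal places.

w_1 = (-4, -4, -4); ‖w_1‖ = 6.9282, so e_1 = (-0.5774, -0.5774, -0.5774).
e_1·w_2 = (-0.5774)·0 + (-0.5774)·3 + (-0.5774)·1 = -2.3094.
u_2 = w_2 + 2.3094·e_1 = (-1.3333, 1.6667, -0.3333).
‖u_2‖ = 2.1602, so e_2 = (-0.6172, 0.7715, -0.1543).

e_2 = (-0.6172, 0.7715, -0.1543)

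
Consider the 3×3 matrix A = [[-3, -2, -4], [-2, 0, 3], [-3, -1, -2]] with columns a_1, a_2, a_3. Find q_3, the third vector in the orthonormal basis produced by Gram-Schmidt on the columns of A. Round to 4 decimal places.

q_1 = a_1/‖a_1‖ = (-3, -2, -3)/4.6904 = (-0.6396, -0.4264, -0.6396).
r_{12} = q_1·a_2 = 1.9188.
u_2 = a_2 − 1.9188·q_1 = (-0.7727, 0.8182, 0.2273).
‖u_2‖ = 1.1481, so q_2 = (-0.6730, 0.7126, 0.1980).
r_{13} = q_1·a_3 = 2.5584; r_{23} = q_2·a_3 = 4.4341.
u_3 = a_3 − 2.5584·q_1 − 4.4341·q_2 = (0.6207, 0.9310, -1.2414).
‖u_3‖ = 1.6713, so q_3 = (0.3714, 0.5571, -0.7428).

q_3 = (0.3714, 0.5571, -0.7428)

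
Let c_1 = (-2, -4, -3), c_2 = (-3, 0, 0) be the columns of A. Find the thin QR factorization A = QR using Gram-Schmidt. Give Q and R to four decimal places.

c_1 = (-2, -4, -3); ‖c_1‖ = 5.3852, so e_1 = (-0.3714, -0.7428, -0.5571).
e_1·c_2 = (-0.3714)·(-3) + (-0.7428)·0 + (-0.5571)·0 = 1.1142.
u_2 = c_2 − 1.1142·e_1 = (-2.5862, 0.8276, 0.6207).
‖u_2‖ = 2.7854, so e_2 = (-0.9285, 0.2971, 0.2228).

Q = [[-0.3714, -0.9285], [-0.7428, 0.2971], [-0.5571, 0.2228]], R = [[5.3852, 1.1142], [0.0000, 2.7854]]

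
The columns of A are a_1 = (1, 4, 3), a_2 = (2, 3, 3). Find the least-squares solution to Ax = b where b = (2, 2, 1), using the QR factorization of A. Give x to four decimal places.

a_1 = (1, 4, 3); ‖a_1‖ = 5.0990, so q_1 = (0.1961, 0.7845, 0.5883).
q_1·a_2 = 0.1961·2 + 0.7845·3 + 0.5883·3 = 4.5107.
u_2 = a_2 − 4.5107·q_1 = (1.1154, -0.5385, 0.3462).
‖u_2‖ = 1.2860, so q_2 = (0.8673, -0.4187, 0.2692).
Qᵀb = (2.5495, 1.1664).
Back-substitute: x_2 = 1.1664/1.2860 = 0.9070.
x_1 = (2.5495 − 4.5107·0.9070)/5.0990 = -0.3023.

x = (-0.3023, 0.9070)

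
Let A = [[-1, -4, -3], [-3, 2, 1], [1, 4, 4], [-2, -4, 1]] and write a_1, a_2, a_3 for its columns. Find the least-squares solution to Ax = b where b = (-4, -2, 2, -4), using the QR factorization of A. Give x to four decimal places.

e_1 = a_1/‖a_1‖ = (-1, -3, 1, -2)/3.8730 = (-0.2582, -0.7746, 0.2582, -0.5164).
r_{12} = e_1·a_2 = 2.5820.
u_2 = a_2 − 2.5820·e_1 = (-3.3333, 4.0000, 3.3333, -2.6667).
‖u_2‖ = 6.7330, so e_2 = (-0.4951, 0.5941, 0.4951, -0.3961).
r_{13} = e_1·a_3 = 0.5164; r_{23} = e_2·a_3 = 3.6635.
u_3 = a_3 − 0.5164·e_1 − 3.6635·e_2 = (-1.0529, -0.7765, 2.0529, 2.7176).
‖u_3‖ = 3.6485, so e_3 = (-0.2886, -0.2128, 0.5627, 0.7449).
Qᵀb = (5.1640, 3.3665, -0.2741).
Back-substitute: x_3 = -0.2741/3.6485 = -0.0751.
x_2 = (3.3665 − 3.6635·(-0.0751))/6.7330 = 0.5409.
x_1 = (5.1640 − 2.5820·0.5409 − 0.5164·(-0.0751))/3.8730 = 0.9828.

x = (0.9828, 0.5409, -0.0751)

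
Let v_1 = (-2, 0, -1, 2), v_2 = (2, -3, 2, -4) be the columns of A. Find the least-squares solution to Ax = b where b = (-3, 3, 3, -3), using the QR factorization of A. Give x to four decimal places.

x = (-0.5644, -0.1485)

e_1 = v_1/‖v_1‖ = (-2, 0, -1, 2)/3.0000 = (-0.6667, 0.0000, -0.3333, 0.6667).
r_{12} = e_1·v_2 = -4.6667.
u_2 = v_2 + 4.6667·e_1 = (-1.1111, -3.0000, 0.4444, -0.8889).
‖u_2‖ = 3.3500, so e_2 = (-0.3317, -0.8955, 0.1327, -0.2653).
Qᵀb = (-1.0000, -0.4975).
Back-substitute: x_2 = -0.4975/3.3500 = -0.1485.
x_1 = (-1.0000 + 4.6667·(-0.1485))/3.0000 = -0.5644.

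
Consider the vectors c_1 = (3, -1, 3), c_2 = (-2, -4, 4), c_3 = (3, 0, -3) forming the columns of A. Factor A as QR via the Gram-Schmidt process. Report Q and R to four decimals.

q_1 = c_1/‖c_1‖ = (3, -1, 3)/4.3589 = (0.6882, -0.2294, 0.6882).
r_{12} = q_1·c_2 = 2.2942.
u_2 = c_2 − 2.2942·q_1 = (-3.5789, -3.4737, 2.4211).
‖u_2‖ = 5.5441, so q_2 = (-0.6455, -0.6266, 0.4367).
r_{13} = q_1·c_3 = 0.0000; r_{23} = q_2·c_3 = -3.2467.
u_3 = c_3 + 0.0000·q_1 + 3.2467·q_2 = (0.9041, -2.0342, -1.5822).
‖u_3‖ = 2.7311, so q_3 = (0.3310, -0.7448, -0.5793).

Q = [[0.6882, -0.6455, 0.3310], [-0.2294, -0.6266, -0.7448], [0.6882, 0.4367, -0.5793]], R = [[4.3589, 2.2942, 0.0000], [0.0000, 5.5441, -3.2467], [0.0000, 0.0000, 2.7311]]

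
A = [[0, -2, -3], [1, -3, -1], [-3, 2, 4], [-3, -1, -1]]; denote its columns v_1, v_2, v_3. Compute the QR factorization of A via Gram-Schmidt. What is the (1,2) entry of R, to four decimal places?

r_{12} = -1.3765

q_1 = v_1/‖v_1‖ = (0, 1, -3, -3)/4.3589 = (0.0000, 0.2294, -0.6882, -0.6882).
r_{12} = q_1·v_2 = -1.3765.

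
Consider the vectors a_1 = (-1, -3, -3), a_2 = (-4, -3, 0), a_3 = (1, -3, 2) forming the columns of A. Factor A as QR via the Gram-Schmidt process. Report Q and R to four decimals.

Q = [[-0.2294, -0.8262, 0.5145], [-0.6882, -0.2361, -0.6860], [-0.6882, 0.5115, 0.5145]], R = [[4.3589, 2.9824, 0.4588], [0.0000, 4.0131, 0.9049], [0.0000, 0.0000, 3.6015]]

a_1 = (-1, -3, -3); ‖a_1‖ = 4.3589, so e_1 = (-0.2294, -0.6882, -0.6882).
e_1·a_2 = (-0.2294)·(-4) + (-0.6882)·(-3) + (-0.6882)·0 = 2.9824.
u_2 = a_2 − 2.9824·e_1 = (-3.3158, -0.9474, 2.0526).
‖u_2‖ = 4.0131, so e_2 = (-0.8262, -0.2361, 0.5115).
e_1·a_3 = (-0.2294)·1 + (-0.6882)·(-3) + (-0.6882)·2 = 0.4588; e_2·a_3 = (-0.8262)·1 + (-0.2361)·(-3) + 0.5115·2 = 0.9049.
u_3 = a_3 − 0.4588·e_1 − 0.9049·e_2 = (1.8529, -2.4706, 1.8529).
‖u_3‖ = 3.6015, so e_3 = (0.5145, -0.6860, 0.5145).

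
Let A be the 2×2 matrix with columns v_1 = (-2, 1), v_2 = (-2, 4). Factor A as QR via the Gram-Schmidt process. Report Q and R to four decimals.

v_1 = (-2, 1); ‖v_1‖ = 2.2361, so q_1 = (-0.8944, 0.4472).
q_1·v_2 = (-0.8944)·(-2) + 0.4472·4 = 3.5777.
u_2 = v_2 − 3.5777·q_1 = (1.2000, 2.4000).
‖u_2‖ = 2.6833, so q_2 = (0.4472, 0.8944).

Q = [[-0.8944, 0.4472], [0.4472, 0.8944]], R = [[2.2361, 3.5777], [0.0000, 2.6833]]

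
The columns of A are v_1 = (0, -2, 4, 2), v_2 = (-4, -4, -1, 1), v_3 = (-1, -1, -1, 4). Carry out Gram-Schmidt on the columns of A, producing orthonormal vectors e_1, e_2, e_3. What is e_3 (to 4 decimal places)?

v_1 = (0, -2, 4, 2); ‖v_1‖ = 4.8990, so e_1 = (0.0000, -0.4082, 0.8165, 0.4082).
e_1·v_2 = 0.0000·(-4) + (-0.4082)·(-4) + 0.8165·(-1) + 0.4082·1 = 1.2247.
u_2 = v_2 − 1.2247·e_1 = (-4.0000, -3.5000, -2.0000, 0.5000).
‖u_2‖ = 5.7009, so e_2 = (-0.7016, -0.6139, -0.3508, 0.0877).
e_1·v_3 = 0.0000·(-1) + (-0.4082)·(-1) + 0.8165·(-1) + 0.4082·4 = 1.2247; e_2·v_3 = (-0.7016)·(-1) + (-0.6139)·(-1) + (-0.3508)·(-1) + 0.0877·4 = 2.0172.
u_3 = v_3 − 1.2247·e_1 − 2.0172·e_2 = (0.4154, 0.7385, -1.2923, 3.3231).
‖u_3‖ = 3.6648, so e_3 = (0.1133, 0.2015, -0.3526, 0.9068).

e_3 = (0.1133, 0.2015, -0.3526, 0.9068)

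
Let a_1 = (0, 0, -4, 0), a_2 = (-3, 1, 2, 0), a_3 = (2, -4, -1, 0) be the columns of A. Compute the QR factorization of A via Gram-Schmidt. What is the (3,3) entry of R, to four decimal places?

r_{33} = 3.1623

e_1 = a_1/‖a_1‖ = (0, 0, -4, 0)/4.0000 = (0.0000, 0.0000, -1.0000, 0.0000).
r_{12} = e_1·a_2 = -2.0000.
u_2 = a_2 + 2.0000·e_1 = (-3.0000, 1.0000, 0.0000, 0.0000).
‖u_2‖ = 3.1623, so e_2 = (-0.9487, 0.3162, 0.0000, 0.0000).
r_{13} = e_1·a_3 = 1.0000; r_{23} = e_2·a_3 = -3.1623.
u_3 = a_3 − 1.0000·e_1 + 3.1623·e_2 = (-1.0000, -3.0000, 0.0000, 0.0000).
r_{33} = ‖u_3‖ = 3.1623.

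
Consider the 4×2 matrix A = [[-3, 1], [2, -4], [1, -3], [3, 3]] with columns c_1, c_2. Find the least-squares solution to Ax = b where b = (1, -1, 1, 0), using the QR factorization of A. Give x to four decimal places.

q_1 = c_1/‖c_1‖ = (-3, 2, 1, 3)/4.7958 = (-0.6255, 0.4170, 0.2085, 0.6255).
r_{12} = q_1·c_2 = -1.0426.
u_2 = c_2 + 1.0426·q_1 = (0.3478, -3.5652, -2.7826, 3.6522).
‖u_2‖ = 5.8235, so q_2 = (0.0597, -0.6122, -0.4778, 0.6271).
Qᵀb = (-0.8341, 0.1941).
Back-substitute: x_2 = 0.1941/5.8235 = 0.0333.
x_1 = (-0.8341 + 1.0426·0.0333)/4.7958 = -0.1667.

x = (-0.1667, 0.0333)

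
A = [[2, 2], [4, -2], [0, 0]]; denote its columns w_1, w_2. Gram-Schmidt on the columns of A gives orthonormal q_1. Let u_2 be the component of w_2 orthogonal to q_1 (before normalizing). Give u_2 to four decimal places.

u_2 = (2.4000, -1.2000, 0.0000)

q_1 = w_1/‖w_1‖ = (2, 4, 0)/4.4721 = (0.4472, 0.8944, 0.0000).
r_{12} = q_1·w_2 = -0.8944.
u_2 = w_2 + 0.8944·q_1 = (2.4000, -1.2000, 0.0000).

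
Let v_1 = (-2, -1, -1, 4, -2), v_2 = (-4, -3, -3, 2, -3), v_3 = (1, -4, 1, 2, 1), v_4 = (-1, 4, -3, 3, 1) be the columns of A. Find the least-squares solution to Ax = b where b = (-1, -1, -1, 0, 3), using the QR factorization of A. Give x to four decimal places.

x = (-1.2196, 0.5837, 0.8259, 0.6894)

v_1 = (-2, -1, -1, 4, -2); ‖v_1‖ = 5.0990, so e_1 = (-0.3922, -0.1961, -0.1961, 0.7845, -0.3922).
e_1·v_2 = (-0.3922)·(-4) + (-0.1961)·(-3) + (-0.1961)·(-3) + 0.7845·2 + (-0.3922)·(-3) = 5.4913.
u_2 = v_2 − 5.4913·e_1 = (-1.8462, -1.9231, -1.9231, -2.3077, -0.8462).
‖u_2‖ = 4.1044, so e_2 = (-0.4498, -0.4685, -0.4685, -0.5622, -0.2062).
e_1·v_3 = (-0.3922)·1 + (-0.1961)·(-4) + (-0.1961)·1 + 0.7845·2 + (-0.3922)·1 = 1.3728; e_2·v_3 = (-0.4498)·1 + (-0.4685)·(-4) + (-0.4685)·1 + (-0.5622)·2 + (-0.2062)·1 = -0.3748.
u_3 = v_3 − 1.3728·e_1 + 0.3748·e_2 = (1.3699, -3.9064, 1.0936, 0.7123, 1.4612).
‖u_3‖ = 4.5798, so e_3 = (0.2991, -0.8530, 0.2388, 0.1555, 0.3190).
e_1·v_4 = (-0.3922)·(-1) + (-0.1961)·4 + (-0.1961)·(-3) + 0.7845·3 + (-0.3922)·1 = 2.1573; e_2·v_4 = (-0.4498)·(-1) + (-0.4685)·4 + (-0.4685)·(-3) + (-0.5622)·3 + (-0.2062)·1 = -1.9116; e_3·v_4 = 0.2991·(-1) + (-0.8530)·4 + 0.2388·(-3) + 0.1555·3 + 0.3190·1 = -3.6416.
u_4 = v_4 − 2.1573·e_1 + 1.9116·e_2 + 3.6416·e_3 = (0.0755, 0.4212, -2.6030, 0.7993, 2.6139).
‖u_4‖ = 3.7987, so e_4 = (0.0199, 0.1109, -0.6852, 0.2104, 0.6881).
Qᵀb = (-0.3922, 0.7684, 1.2722, 2.6188).
Back-substitute: x_4 = 2.6188/3.7987 = 0.6894.
x_3 = (1.2722 + 3.6416·0.6894)/4.5798 = 0.8259.
x_2 = (0.7684 + 0.3748·0.8259 + 1.9116·0.6894)/4.1044 = 0.5837.
x_1 = (-0.3922 − 5.4913·0.5837 − 1.3728·0.8259 − 2.1573·0.6894)/5.0990 = -1.2196.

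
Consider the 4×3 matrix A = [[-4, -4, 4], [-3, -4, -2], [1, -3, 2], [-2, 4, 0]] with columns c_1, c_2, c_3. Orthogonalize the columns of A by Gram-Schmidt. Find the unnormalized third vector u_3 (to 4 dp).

u_3 = (2.5869, -3.2597, 1.5538, 0.4926)

c_1 = (-4, -3, 1, -2); ‖c_1‖ = 5.4772, so e_1 = (-0.7303, -0.5477, 0.1826, -0.3651).
e_1·c_2 = (-0.7303)·(-4) + (-0.5477)·(-4) + 0.1826·(-3) + (-0.3651)·4 = 3.1038.
u_2 = c_2 − 3.1038·e_1 = (-1.7333, -2.3000, -3.5667, 5.1333).
‖u_2‖ = 6.8823, so e_2 = (-0.2519, -0.3342, -0.5182, 0.7459).
e_1·c_3 = (-0.7303)·4 + (-0.5477)·(-2) + 0.1826·2 + (-0.3651)·0 = -1.4606; e_2·c_3 = (-0.2519)·4 + (-0.3342)·(-2) + (-0.5182)·2 + 0.7459·0 = -1.3755.
u_3 = c_3 + 1.4606·e_1 + 1.3755·e_2 = (2.5869, -3.2597, 1.5538, 0.4926).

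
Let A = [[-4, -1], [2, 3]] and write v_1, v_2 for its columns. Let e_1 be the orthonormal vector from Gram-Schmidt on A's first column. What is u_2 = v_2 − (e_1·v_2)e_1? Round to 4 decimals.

v_1 = (-4, 2); ‖v_1‖ = 4.4721, so e_1 = (-0.8944, 0.4472).
e_1·v_2 = (-0.8944)·(-1) + 0.4472·3 = 2.2361.
u_2 = v_2 − 2.2361·e_1 = (1.0000, 2.0000).

u_2 = (1.0000, 2.0000)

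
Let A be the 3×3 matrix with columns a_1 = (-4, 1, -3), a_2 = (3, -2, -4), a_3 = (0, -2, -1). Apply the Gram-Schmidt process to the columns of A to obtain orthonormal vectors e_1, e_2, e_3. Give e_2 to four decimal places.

a_1 = (-4, 1, -3); ‖a_1‖ = 5.0990, so e_1 = (-0.7845, 0.1961, -0.5883).
e_1·a_2 = (-0.7845)·3 + 0.1961·(-2) + (-0.5883)·(-4) = -0.3922.
u_2 = a_2 + 0.3922·e_1 = (2.6923, -1.9231, -4.2308).
‖u_2‖ = 5.3709, so e_2 = (0.5013, -0.3581, -0.7877).

e_2 = (0.5013, -0.3581, -0.7877)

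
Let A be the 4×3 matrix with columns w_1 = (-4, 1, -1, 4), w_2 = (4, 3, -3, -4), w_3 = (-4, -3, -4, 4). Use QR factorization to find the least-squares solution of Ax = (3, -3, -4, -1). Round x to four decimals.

q_1 = w_1/‖w_1‖ = (-4, 1, -1, 4)/5.8310 = (-0.6860, 0.1715, -0.1715, 0.6860).
r_{12} = q_1·w_2 = -4.4590.
u_2 = w_2 + 4.4590·q_1 = (0.9412, 3.7647, -3.7647, -0.9412).
‖u_2‖ = 5.4880, so q_2 = (0.1715, 0.6860, -0.6860, -0.1715).
r_{13} = q_1·w_3 = 5.6595; r_{23} = q_2·w_3 = -0.6860.
u_3 = w_3 − 5.6595·q_1 + 0.6860·q_2 = (0.0000, -3.5000, -3.5000, 0.0000).
‖u_3‖ = 4.9497, so q_3 = (0.0000, -0.7071, -0.7071, 0.0000).
Qᵀb = (-2.5725, 1.3720, 4.9497).
Back-substitute: x_3 = 4.9497/4.9497 = 1.0000.
x_2 = (1.3720 + 0.6860·1.0000)/5.4880 = 0.3750.
x_1 = (-2.5725 + 4.4590·0.3750 − 5.6595·1.0000)/5.8310 = -1.1250.

x = (-1.1250, 0.3750, 1.0000)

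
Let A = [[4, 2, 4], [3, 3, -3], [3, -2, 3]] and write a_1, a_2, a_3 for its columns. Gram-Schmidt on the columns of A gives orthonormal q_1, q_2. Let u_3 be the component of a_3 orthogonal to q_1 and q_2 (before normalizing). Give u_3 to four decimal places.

a_1 = (4, 3, 3); ‖a_1‖ = 5.8310, so q_1 = (0.6860, 0.5145, 0.5145).
q_1·a_2 = 0.6860·2 + 0.5145·3 + 0.5145·(-2) = 1.8865.
u_2 = a_2 − 1.8865·q_1 = (0.7059, 2.0294, -2.9706).
‖u_2‖ = 3.6662, so q_2 = (0.1925, 0.5535, -0.8103).
q_1·a_3 = 0.6860·4 + 0.5145·(-3) + 0.5145·3 = 2.7440; q_2·a_3 = 0.1925·4 + 0.5535·(-3) + (-0.8103)·3 = -3.3213.
u_3 = a_3 − 2.7440·q_1 + 3.3213·q_2 = (2.7571, -2.5733, -1.1028).

u_3 = (2.7571, -2.5733, -1.1028)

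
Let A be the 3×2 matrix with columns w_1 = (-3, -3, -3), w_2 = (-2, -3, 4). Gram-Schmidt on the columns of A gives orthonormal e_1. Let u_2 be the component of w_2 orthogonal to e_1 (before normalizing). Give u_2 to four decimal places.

u_2 = (-1.6667, -2.6667, 4.3333)

e_1 = w_1/‖w_1‖ = (-3, -3, -3)/5.1962 = (-0.5774, -0.5774, -0.5774).
r_{12} = e_1·w_2 = 0.5774.
u_2 = w_2 − 0.5774·e_1 = (-1.6667, -2.6667, 4.3333).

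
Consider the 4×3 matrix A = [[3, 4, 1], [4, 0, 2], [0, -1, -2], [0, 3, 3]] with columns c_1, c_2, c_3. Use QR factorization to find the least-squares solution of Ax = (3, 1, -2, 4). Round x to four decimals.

x = (-0.0915, 0.6488, 0.6819)

c_1 = (3, 4, 0, 0); ‖c_1‖ = 5.0000, so q_1 = (0.6000, 0.8000, 0.0000, 0.0000).
q_1·c_2 = 0.6000·4 + 0.8000·0 + 0.0000·(-1) + 0.0000·3 = 2.4000.
u_2 = c_2 − 2.4000·q_1 = (2.5600, -1.9200, -1.0000, 3.0000).
‖u_2‖ = 4.4989, so q_2 = (0.5690, -0.4268, -0.2223, 0.6668).
q_1·c_3 = 0.6000·1 + 0.8000·2 + 0.0000·(-2) + 0.0000·3 = 2.2000; q_2·c_3 = 0.5690·1 + (-0.4268)·2 + (-0.2223)·(-2) + 0.6668·3 = 2.1605.
u_3 = c_3 − 2.2000·q_1 − 2.1605·q_2 = (-1.5494, 1.1621, -1.5198, 1.5593).
‖u_3‖ = 2.9141, so q_3 = (-0.5317, 0.3988, -0.5215, 0.5351).
Qᵀb = (2.6000, 4.3922, 1.9871).
Back-substitute: x_3 = 1.9871/2.9141 = 0.6819.
x_2 = (4.3922 − 2.1605·0.6819)/4.4989 = 0.6488.
x_1 = (2.6000 − 2.4000·0.6488 − 2.2000·0.6819)/5.0000 = -0.0915.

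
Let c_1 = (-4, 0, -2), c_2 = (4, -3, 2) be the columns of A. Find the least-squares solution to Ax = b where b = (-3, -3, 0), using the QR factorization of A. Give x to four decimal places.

x = (1.6000, 1.0000)

c_1 = (-4, 0, -2); ‖c_1‖ = 4.4721, so e_1 = (-0.8944, 0.0000, -0.4472).
e_1·c_2 = (-0.8944)·4 + 0.0000·(-3) + (-0.4472)·2 = -4.4721.
u_2 = c_2 + 4.4721·e_1 = (0.0000, -3.0000, 0.0000).
‖u_2‖ = 3.0000, so e_2 = (0.0000, -1.0000, 0.0000).
Qᵀb = (2.6833, 3.0000).
Back-substitute: x_2 = 3.0000/3.0000 = 1.0000.
x_1 = (2.6833 + 4.4721·1.0000)/4.4721 = 1.6000.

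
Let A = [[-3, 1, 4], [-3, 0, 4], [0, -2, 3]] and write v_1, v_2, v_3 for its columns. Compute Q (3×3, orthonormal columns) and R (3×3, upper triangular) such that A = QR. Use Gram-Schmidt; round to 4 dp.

Q = [[-0.7071, 0.2357, 0.6667], [-0.7071, -0.2357, -0.6667], [0.0000, -0.9428, 0.3333]], R = [[4.2426, -0.7071, -5.6569], [0.0000, 2.1213, -2.8284], [0.0000, 0.0000, 1.0000]]

v_1 = (-3, -3, 0); ‖v_1‖ = 4.2426, so e_1 = (-0.7071, -0.7071, 0.0000).
e_1·v_2 = (-0.7071)·1 + (-0.7071)·0 + 0.0000·(-2) = -0.7071.
u_2 = v_2 + 0.7071·e_1 = (0.5000, -0.5000, -2.0000).
‖u_2‖ = 2.1213, so e_2 = (0.2357, -0.2357, -0.9428).
e_1·v_3 = (-0.7071)·4 + (-0.7071)·4 + 0.0000·3 = -5.6569; e_2·v_3 = 0.2357·4 + (-0.2357)·4 + (-0.9428)·3 = -2.8284.
u_3 = v_3 + 5.6569·e_1 + 2.8284·e_2 = (0.6667, -0.6667, 0.3333).
‖u_3‖ = 1.0000, so e_3 = (0.6667, -0.6667, 0.3333).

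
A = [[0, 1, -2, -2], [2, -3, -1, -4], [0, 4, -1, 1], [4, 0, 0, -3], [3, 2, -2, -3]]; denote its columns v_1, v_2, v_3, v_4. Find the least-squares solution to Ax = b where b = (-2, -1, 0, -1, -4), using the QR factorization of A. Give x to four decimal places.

v_1 = (0, 2, 0, 4, 3); ‖v_1‖ = 5.3852, so e_1 = (0.0000, 0.3714, 0.0000, 0.7428, 0.5571).
e_1·v_2 = 0.0000·1 + 0.3714·(-3) + 0.0000·4 + 0.7428·0 + 0.5571·2 = 0.0000.
u_2 = v_2 + 0.0000·e_1 = (1.0000, -3.0000, 4.0000, 0.0000, 2.0000).
‖u_2‖ = 5.4772, so e_2 = (0.1826, -0.5477, 0.7303, 0.0000, 0.3651).
e_1·v_3 = 0.0000·(-2) + 0.3714·(-1) + 0.0000·(-1) + 0.7428·0 + 0.5571·(-2) = -1.4856; e_2·v_3 = 0.1826·(-2) + (-0.5477)·(-1) + 0.7303·(-1) + 0.0000·0 + 0.3651·(-2) = -1.2780.
u_3 = v_3 + 1.4856·e_1 + 1.2780·e_2 = (-1.7667, -1.1483, -0.0667, 1.1034, -0.7057).
‖u_3‖ = 2.4819, so e_3 = (-0.7118, -0.4627, -0.0269, 0.4446, -0.2844).
e_1·v_4 = 0.0000·(-2) + 0.3714·(-4) + 0.0000·1 + 0.7428·(-3) + 0.5571·(-3) = -5.3852; e_2·v_4 = 0.1826·(-2) + (-0.5477)·(-4) + 0.7303·1 + 0.0000·(-3) + 0.3651·(-3) = 1.4606; e_3·v_4 = (-0.7118)·(-2) + (-0.4627)·(-4) + (-0.0269)·1 + 0.4446·(-3) + (-0.2844)·(-3) = 2.7667.
u_4 = v_4 + 5.3852·e_1 − 1.4606·e_2 − 2.7667·e_3 = (-0.2973, 0.0801, 0.0077, -0.2301, 0.2534).
‖u_4‖ = 0.4604, so e_4 = (-0.6456, 0.1739, 0.0166, -0.4997, 0.5504).
Qᵀb = (-3.3425, -1.2780, 2.5791, -0.5844).
Back-substitute: x_4 = -0.5844/0.4604 = -1.2694.
x_3 = (2.5791 − 2.7667·(-1.2694))/2.4819 = 2.4542.
x_2 = (-1.2780 + 1.2780·2.4542 − 1.4606·(-1.2694))/5.4772 = 0.6778.
x_1 = (-3.3425 + 0.0000·0.6778 + 1.4856·2.4542 + 5.3852·(-1.2694))/5.3852 = -1.2130.

x = (-1.2130, 0.6778, 2.4542, -1.2694)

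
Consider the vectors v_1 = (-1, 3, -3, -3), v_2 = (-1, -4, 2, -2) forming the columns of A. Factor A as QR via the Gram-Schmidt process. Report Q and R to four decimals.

Q = [[-0.1890, -0.3063], [0.5669, -0.6205], [-0.5669, 0.1806], [-0.5669, -0.6990]], R = [[5.2915, -2.0788], [0.0000, 4.5474]]

v_1 = (-1, 3, -3, -3); ‖v_1‖ = 5.2915, so q_1 = (-0.1890, 0.5669, -0.5669, -0.5669).
q_1·v_2 = (-0.1890)·(-1) + 0.5669·(-4) + (-0.5669)·2 + (-0.5669)·(-2) = -2.0788.
u_2 = v_2 + 2.0788·q_1 = (-1.3929, -2.8214, 0.8214, -3.1786).
‖u_2‖ = 4.5474, so q_2 = (-0.3063, -0.6205, 0.1806, -0.6990).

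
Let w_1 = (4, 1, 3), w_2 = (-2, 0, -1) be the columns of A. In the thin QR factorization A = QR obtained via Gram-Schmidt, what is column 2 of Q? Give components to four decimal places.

q_2 = (-0.5230, 0.7191, 0.4576)

q_1 = w_1/‖w_1‖ = (4, 1, 3)/5.0990 = (0.7845, 0.1961, 0.5883).
r_{12} = q_1·w_2 = -2.1573.
u_2 = w_2 + 2.1573·q_1 = (-0.3077, 0.4231, 0.2692).
‖u_2‖ = 0.5883, so q_2 = (-0.5230, 0.7191, 0.4576).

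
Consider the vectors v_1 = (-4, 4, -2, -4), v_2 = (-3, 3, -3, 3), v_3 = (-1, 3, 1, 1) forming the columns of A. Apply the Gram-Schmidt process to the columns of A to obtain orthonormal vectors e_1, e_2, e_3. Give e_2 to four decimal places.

e_2 = (-0.2961, 0.2961, -0.4230, 0.8036)

v_1 = (-4, 4, -2, -4); ‖v_1‖ = 7.2111, so e_1 = (-0.5547, 0.5547, -0.2774, -0.5547).
e_1·v_2 = (-0.5547)·(-3) + 0.5547·3 + (-0.2774)·(-3) + (-0.5547)·3 = 2.4962.
u_2 = v_2 − 2.4962·e_1 = (-1.6154, 1.6154, -2.3077, 4.3846).
‖u_2‖ = 5.4561, so e_2 = (-0.2961, 0.2961, -0.4230, 0.8036).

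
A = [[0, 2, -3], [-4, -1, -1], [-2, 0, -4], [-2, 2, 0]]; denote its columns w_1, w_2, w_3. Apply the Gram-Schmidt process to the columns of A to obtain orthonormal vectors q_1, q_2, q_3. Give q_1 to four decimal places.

w_1 = (0, -4, -2, -2); ‖w_1‖ = 4.8990, so q_1 = (0.0000, -0.8165, -0.4082, -0.4082).

q_1 = (0.0000, -0.8165, -0.4082, -0.4082)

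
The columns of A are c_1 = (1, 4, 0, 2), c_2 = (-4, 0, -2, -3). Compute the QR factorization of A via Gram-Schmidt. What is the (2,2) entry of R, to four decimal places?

c_1 = (1, 4, 0, 2); ‖c_1‖ = 4.5826, so q_1 = (0.2182, 0.8729, 0.0000, 0.4364).
q_1·c_2 = 0.2182·(-4) + 0.8729·0 + 0.0000·(-2) + 0.4364·(-3) = -2.1822.
u_2 = c_2 + 2.1822·q_1 = (-3.5238, 1.9048, -2.0000, -2.0476).
r_{22} = ‖u_2‖ = 4.9232.

r_{22} = 4.9232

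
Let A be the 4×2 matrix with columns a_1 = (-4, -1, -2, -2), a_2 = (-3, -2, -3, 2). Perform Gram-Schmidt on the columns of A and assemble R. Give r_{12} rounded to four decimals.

a_1 = (-4, -1, -2, -2); ‖a_1‖ = 5.0000, so q_1 = (-0.8000, -0.2000, -0.4000, -0.4000).
r_{12} = q_1·a_2 = 3.2000.

r_{12} = 3.2000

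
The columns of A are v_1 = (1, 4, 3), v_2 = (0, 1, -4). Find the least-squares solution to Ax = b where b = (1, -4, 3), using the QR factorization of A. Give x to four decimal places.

x = (-0.6085, -1.2275)

v_1 = (1, 4, 3); ‖v_1‖ = 5.0990, so e_1 = (0.1961, 0.7845, 0.5883).
e_1·v_2 = 0.1961·0 + 0.7845·1 + 0.5883·(-4) = -1.5689.
u_2 = v_2 + 1.5689·e_1 = (0.3077, 2.2308, -3.0769).
‖u_2‖ = 3.8129, so e_2 = (0.0807, 0.5851, -0.8070).
Qᵀb = (-1.1767, -4.6804).
Back-substitute: x_2 = -4.6804/3.8129 = -1.2275.
x_1 = (-1.1767 + 1.5689·(-1.2275))/5.0990 = -0.6085.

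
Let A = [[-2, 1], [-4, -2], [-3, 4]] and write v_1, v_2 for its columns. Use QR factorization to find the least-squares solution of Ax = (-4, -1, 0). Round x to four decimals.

v_1 = (-2, -4, -3); ‖v_1‖ = 5.3852, so q_1 = (-0.3714, -0.7428, -0.5571).
q_1·v_2 = (-0.3714)·1 + (-0.7428)·(-2) + (-0.5571)·4 = -1.1142.
u_2 = v_2 + 1.1142·q_1 = (0.5862, -2.8276, 3.3793).
‖u_2‖ = 4.4451, so q_2 = (0.1319, -0.6361, 0.7602).
Qᵀb = (2.2283, 0.1086).
Back-substitute: x_2 = 0.1086/4.4451 = 0.0244.
x_1 = (2.2283 + 1.1142·0.0244)/5.3852 = 0.4188.

x = (0.4188, 0.0244)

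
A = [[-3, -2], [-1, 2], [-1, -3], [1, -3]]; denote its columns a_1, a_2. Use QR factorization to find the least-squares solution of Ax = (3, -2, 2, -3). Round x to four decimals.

x = (-0.9595, -0.1216)

e_1 = a_1/‖a_1‖ = (-3, -1, -1, 1)/3.4641 = (-0.8660, -0.2887, -0.2887, 0.2887).
r_{12} = e_1·a_2 = 1.1547.
u_2 = a_2 − 1.1547·e_1 = (-1.0000, 2.3333, -2.6667, -3.3333).
‖u_2‖ = 4.9666, so e_2 = (-0.2013, 0.4698, -0.5369, -0.6712).
Qᵀb = (-3.4641, -0.6040).
Back-substitute: x_2 = -0.6040/4.9666 = -0.1216.
x_1 = (-3.4641 − 1.1547·(-0.1216))/3.4641 = -0.9595.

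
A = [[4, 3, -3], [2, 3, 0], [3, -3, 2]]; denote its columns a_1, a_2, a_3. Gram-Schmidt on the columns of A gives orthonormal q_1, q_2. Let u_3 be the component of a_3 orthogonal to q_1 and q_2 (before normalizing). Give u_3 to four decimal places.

u_3 = (-1.2179, 1.7051, 0.4872)

a_1 = (4, 2, 3); ‖a_1‖ = 5.3852, so q_1 = (0.7428, 0.3714, 0.5571).
q_1·a_2 = 0.7428·3 + 0.3714·3 + 0.5571·(-3) = 1.6713.
u_2 = a_2 − 1.6713·q_1 = (1.7586, 2.3793, -3.9310).
‖u_2‖ = 4.9201, so q_2 = (0.3574, 0.4836, -0.7990).
q_1·a_3 = 0.7428·(-3) + 0.3714·0 + 0.5571·2 = -1.1142; q_2·a_3 = 0.3574·(-3) + 0.4836·0 + (-0.7990)·2 = -2.6703.
u_3 = a_3 + 1.1142·q_1 + 2.6703·q_2 = (-1.2179, 1.7051, 0.4872).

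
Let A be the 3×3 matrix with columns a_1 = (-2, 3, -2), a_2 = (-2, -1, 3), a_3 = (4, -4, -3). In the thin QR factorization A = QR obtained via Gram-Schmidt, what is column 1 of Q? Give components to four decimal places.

a_1 = (-2, 3, -2); ‖a_1‖ = 4.1231, so e_1 = (-0.4851, 0.7276, -0.4851).

e_1 = (-0.4851, 0.7276, -0.4851)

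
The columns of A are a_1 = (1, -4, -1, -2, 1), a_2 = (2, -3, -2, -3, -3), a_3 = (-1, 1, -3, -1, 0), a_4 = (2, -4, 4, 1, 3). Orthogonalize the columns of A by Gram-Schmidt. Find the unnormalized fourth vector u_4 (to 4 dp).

u_4 = (0.6081, 0.1758, -0.1952, 0.1532, 0.2065)

q_1 = a_1/‖a_1‖ = (1, -4, -1, -2, 1)/4.7958 = (0.2085, -0.8341, -0.2085, -0.4170, 0.2085).
r_{12} = q_1·a_2 = 3.9618.
u_2 = a_2 − 3.9618·q_1 = (1.1739, 0.3043, -1.1739, -1.3478, -3.8261).
‖u_2‖ = 4.3937, so q_2 = (0.2672, 0.0693, -0.2672, -0.3068, -0.8708).
r_{13} = q_1·a_3 = 0.0000; r_{23} = q_2·a_3 = 0.9104.
u_3 = a_3 − 0.0000·q_1 − 0.9104·q_2 = (-1.2432, 0.9369, -2.7568, -0.7207, 0.7928).
‖u_3‖ = 3.3423, so q_3 = (-0.3720, 0.2803, -0.8248, -0.2156, 0.2372).
r_{14} = q_1·a_4 = 3.1277; r_{24} = q_2·a_4 = -3.7307; r_{34} = q_3·a_4 = -4.6685.
u_4 = a_4 − 3.1277·q_1 + 3.7307·q_2 + 4.6685·q_3 = (0.6081, 0.1758, -0.1952, 0.1532, 0.2065).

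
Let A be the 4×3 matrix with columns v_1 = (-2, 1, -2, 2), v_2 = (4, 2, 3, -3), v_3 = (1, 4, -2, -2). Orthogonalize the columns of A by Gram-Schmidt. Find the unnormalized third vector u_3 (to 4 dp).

u_3 = (-0.0824, 0.0235, -1.9529, -2.0471)

v_1 = (-2, 1, -2, 2); ‖v_1‖ = 3.6056, so q_1 = (-0.5547, 0.2774, -0.5547, 0.5547).
q_1·v_2 = (-0.5547)·4 + 0.2774·2 + (-0.5547)·3 + 0.5547·(-3) = -4.9923.
u_2 = v_2 + 4.9923·q_1 = (1.2308, 3.3846, 0.2308, -0.2308).
‖u_2‖ = 3.6162, so q_2 = (0.3403, 0.9360, 0.0638, -0.0638).
q_1·v_3 = (-0.5547)·1 + 0.2774·4 + (-0.5547)·(-2) + 0.5547·(-2) = 0.5547; q_2·v_3 = 0.3403·1 + 0.9360·4 + 0.0638·(-2) + (-0.0638)·(-2) = 4.0842.
u_3 = v_3 − 0.5547·q_1 − 4.0842·q_2 = (-0.0824, 0.0235, -1.9529, -2.0471).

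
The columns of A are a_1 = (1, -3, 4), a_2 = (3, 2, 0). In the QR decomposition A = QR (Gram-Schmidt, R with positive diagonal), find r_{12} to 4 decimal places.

a_1 = (1, -3, 4); ‖a_1‖ = 5.0990, so q_1 = (0.1961, -0.5883, 0.7845).
r_{12} = q_1·a_2 = -0.5883.

r_{12} = -0.5883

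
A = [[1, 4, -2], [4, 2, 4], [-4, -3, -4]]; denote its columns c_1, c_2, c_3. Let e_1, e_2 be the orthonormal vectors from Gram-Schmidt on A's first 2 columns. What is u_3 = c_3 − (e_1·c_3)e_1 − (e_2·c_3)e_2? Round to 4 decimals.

u_3 = (-0.1260, -0.4094, -0.4409)

c_1 = (1, 4, -4); ‖c_1‖ = 5.7446, so e_1 = (0.1741, 0.6963, -0.6963).
e_1·c_2 = 0.1741·4 + 0.6963·2 + (-0.6963)·(-3) = 4.1779.
u_2 = c_2 − 4.1779·e_1 = (3.2727, -0.9091, -0.0909).
‖u_2‖ = 3.3979, so e_2 = (0.9632, -0.2675, -0.0268).
e_1·c_3 = 0.1741·(-2) + 0.6963·4 + (-0.6963)·(-4) = 5.2223; e_2·c_3 = 0.9632·(-2) + (-0.2675)·4 + (-0.0268)·(-4) = -2.8895.
u_3 = c_3 − 5.2223·e_1 + 2.8895·e_2 = (-0.1260, -0.4094, -0.4409).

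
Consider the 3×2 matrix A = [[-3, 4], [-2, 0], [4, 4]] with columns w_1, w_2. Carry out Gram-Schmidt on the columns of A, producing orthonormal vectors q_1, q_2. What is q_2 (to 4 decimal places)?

q_2 = (0.7871, 0.0492, 0.6149)

w_1 = (-3, -2, 4); ‖w_1‖ = 5.3852, so q_1 = (-0.5571, -0.3714, 0.7428).
q_1·w_2 = (-0.5571)·4 + (-0.3714)·0 + 0.7428·4 = 0.7428.
u_2 = w_2 − 0.7428·q_1 = (4.4138, 0.2759, 3.4483).
‖u_2‖ = 5.6079, so q_2 = (0.7871, 0.0492, 0.6149).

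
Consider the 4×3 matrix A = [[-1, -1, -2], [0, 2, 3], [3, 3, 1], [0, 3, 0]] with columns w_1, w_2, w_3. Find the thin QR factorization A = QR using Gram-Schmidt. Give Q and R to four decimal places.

Q = [[-0.3162, 0.0000, -0.5077], [0.0000, 0.5547, 0.7029], [0.9487, 0.0000, -0.1692], [0.0000, 0.8321, -0.4686]], R = [[3.1623, 3.1623, 1.5811], [0.0000, 3.6056, 1.6641], [0.0000, 0.0000, 2.9548]]

w_1 = (-1, 0, 3, 0); ‖w_1‖ = 3.1623, so e_1 = (-0.3162, 0.0000, 0.9487, 0.0000).
e_1·w_2 = (-0.3162)·(-1) + 0.0000·2 + 0.9487·3 + 0.0000·3 = 3.1623.
u_2 = w_2 − 3.1623·e_1 = (0.0000, 2.0000, 0.0000, 3.0000).
‖u_2‖ = 3.6056, so e_2 = (0.0000, 0.5547, 0.0000, 0.8321).
e_1·w_3 = (-0.3162)·(-2) + 0.0000·3 + 0.9487·1 + 0.0000·0 = 1.5811; e_2·w_3 = 0.0000·(-2) + 0.5547·3 + 0.0000·1 + 0.8321·0 = 1.6641.
u_3 = w_3 − 1.5811·e_1 − 1.6641·e_2 = (-1.5000, 2.0769, -0.5000, -1.3846).
‖u_3‖ = 2.9548, so e_3 = (-0.5077, 0.7029, -0.1692, -0.4686).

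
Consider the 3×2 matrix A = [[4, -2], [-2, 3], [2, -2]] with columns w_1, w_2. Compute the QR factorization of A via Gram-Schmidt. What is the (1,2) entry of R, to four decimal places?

r_{12} = -3.6742

w_1 = (4, -2, 2); ‖w_1‖ = 4.8990, so q_1 = (0.8165, -0.4082, 0.4082).
r_{12} = q_1·w_2 = -3.6742.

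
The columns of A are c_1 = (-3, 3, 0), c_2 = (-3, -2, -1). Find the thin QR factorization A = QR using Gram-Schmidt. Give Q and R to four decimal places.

Q = [[-0.7071, -0.6804], [0.7071, -0.6804], [0.0000, -0.2722]], R = [[4.2426, 0.7071], [0.0000, 3.6742]]

c_1 = (-3, 3, 0); ‖c_1‖ = 4.2426, so q_1 = (-0.7071, 0.7071, 0.0000).
q_1·c_2 = (-0.7071)·(-3) + 0.7071·(-2) + 0.0000·(-1) = 0.7071.
u_2 = c_2 − 0.7071·q_1 = (-2.5000, -2.5000, -1.0000).
‖u_2‖ = 3.6742, so q_2 = (-0.6804, -0.6804, -0.2722).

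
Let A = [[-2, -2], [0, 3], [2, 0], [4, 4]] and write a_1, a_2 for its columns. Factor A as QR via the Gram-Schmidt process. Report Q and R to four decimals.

Q = [[-0.4082, -0.0949], [0.0000, 0.8542], [0.4082, -0.4746], [0.8165, 0.1898]], R = [[4.8990, 4.0825], [0.0000, 3.5119]]

a_1 = (-2, 0, 2, 4); ‖a_1‖ = 4.8990, so q_1 = (-0.4082, 0.0000, 0.4082, 0.8165).
q_1·a_2 = (-0.4082)·(-2) + 0.0000·3 + 0.4082·0 + 0.8165·4 = 4.0825.
u_2 = a_2 − 4.0825·q_1 = (-0.3333, 3.0000, -1.6667, 0.6667).
‖u_2‖ = 3.5119, so q_2 = (-0.0949, 0.8542, -0.4746, 0.1898).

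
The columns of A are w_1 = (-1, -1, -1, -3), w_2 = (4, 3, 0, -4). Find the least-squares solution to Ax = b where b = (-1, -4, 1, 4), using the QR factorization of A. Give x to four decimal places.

x = (-0.3597, -0.7366)

q_1 = w_1/‖w_1‖ = (-1, -1, -1, -3)/3.4641 = (-0.2887, -0.2887, -0.2887, -0.8660).
r_{12} = q_1·w_2 = 1.4434.
u_2 = w_2 − 1.4434·q_1 = (4.4167, 3.4167, 0.4167, -2.7500).
‖u_2‖ = 6.2383, so q_2 = (0.7080, 0.5477, 0.0668, -0.4408).
Qᵀb = (-2.3094, -4.5953).
Back-substitute: x_2 = -4.5953/6.2383 = -0.7366.
x_1 = (-2.3094 − 1.4434·(-0.7366))/3.4641 = -0.3597.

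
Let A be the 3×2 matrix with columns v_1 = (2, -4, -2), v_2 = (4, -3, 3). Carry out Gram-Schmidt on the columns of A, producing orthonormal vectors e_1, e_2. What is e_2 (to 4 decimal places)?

e_1 = v_1/‖v_1‖ = (2, -4, -2)/4.8990 = (0.4082, -0.8165, -0.4082).
r_{12} = e_1·v_2 = 2.8577.
u_2 = v_2 − 2.8577·e_1 = (2.8333, -0.6667, 4.1667).
‖u_2‖ = 5.0827, so e_2 = (0.5575, -0.1312, 0.8198).

e_2 = (0.5575, -0.1312, 0.8198)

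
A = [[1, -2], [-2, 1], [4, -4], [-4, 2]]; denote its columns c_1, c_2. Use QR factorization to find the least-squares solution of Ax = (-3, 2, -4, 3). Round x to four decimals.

x = (-0.2482, 0.9220)

c_1 = (1, -2, 4, -4); ‖c_1‖ = 6.0828, so q_1 = (0.1644, -0.3288, 0.6576, -0.6576).
q_1·c_2 = 0.1644·(-2) + (-0.3288)·1 + 0.6576·(-4) + (-0.6576)·2 = -4.6032.
u_2 = c_2 + 4.6032·q_1 = (-1.2432, -0.5135, -0.9730, -1.0270).
‖u_2‖ = 1.9521, so q_2 = (-0.6369, -0.2631, -0.4984, -0.5261).
Qᵀb = (-5.7540, 1.7998).
Back-substitute: x_2 = 1.7998/1.9521 = 0.9220.
x_1 = (-5.7540 + 4.6032·0.9220)/6.0828 = -0.2482.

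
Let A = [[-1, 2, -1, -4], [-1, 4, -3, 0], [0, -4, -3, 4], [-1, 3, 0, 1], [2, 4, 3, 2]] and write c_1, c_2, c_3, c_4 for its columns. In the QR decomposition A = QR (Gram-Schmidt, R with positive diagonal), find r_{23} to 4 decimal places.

r_{23} = 1.4650

c_1 = (-1, -1, 0, -1, 2); ‖c_1‖ = 2.6458, so q_1 = (-0.3780, -0.3780, 0.0000, -0.3780, 0.7559).
q_1·c_2 = (-0.3780)·2 + (-0.3780)·4 + 0.0000·(-4) + (-0.3780)·3 + 0.7559·4 = -0.3780.
u_2 = c_2 + 0.3780·q_1 = (1.8571, 3.8571, -4.0000, 2.8571, 4.2857).
‖u_2‖ = 7.8011, so q_2 = (0.2381, 0.4944, -0.5127, 0.3662, 0.5494).
r_{23} = q_2·c_3 = 1.4650.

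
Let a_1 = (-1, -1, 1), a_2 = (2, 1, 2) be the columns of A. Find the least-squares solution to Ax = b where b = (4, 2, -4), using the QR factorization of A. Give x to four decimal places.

x = (-3.3846, -0.1538)

a_1 = (-1, -1, 1); ‖a_1‖ = 1.7321, so q_1 = (-0.5774, -0.5774, 0.5774).
q_1·a_2 = (-0.5774)·2 + (-0.5774)·1 + 0.5774·2 = -0.5774.
u_2 = a_2 + 0.5774·q_1 = (1.6667, 0.6667, 2.3333).
‖u_2‖ = 2.9439, so q_2 = (0.5661, 0.2265, 0.7926).
Qᵀb = (-5.7735, -0.4529).
Back-substitute: x_2 = -0.4529/2.9439 = -0.1538.
x_1 = (-5.7735 + 0.5774·(-0.1538))/1.7321 = -3.3846.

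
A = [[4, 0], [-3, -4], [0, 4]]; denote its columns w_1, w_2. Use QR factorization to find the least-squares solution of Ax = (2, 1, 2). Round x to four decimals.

x = (0.1707, 0.0610)

w_1 = (4, -3, 0); ‖w_1‖ = 5.0000, so e_1 = (0.8000, -0.6000, 0.0000).
e_1·w_2 = 0.8000·0 + (-0.6000)·(-4) + 0.0000·4 = 2.4000.
u_2 = w_2 − 2.4000·e_1 = (-1.9200, -2.5600, 4.0000).
‖u_2‖ = 5.1225, so e_2 = (-0.3748, -0.4998, 0.7809).
Qᵀb = (1.0000, 0.3123).
Back-substitute: x_2 = 0.3123/5.1225 = 0.0610.
x_1 = (1.0000 − 2.4000·0.0610)/5.0000 = 0.1707.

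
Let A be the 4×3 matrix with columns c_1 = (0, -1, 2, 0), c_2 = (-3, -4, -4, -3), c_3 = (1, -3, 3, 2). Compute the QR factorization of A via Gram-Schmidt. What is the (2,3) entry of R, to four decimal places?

r_{23} = -0.2631

c_1 = (0, -1, 2, 0); ‖c_1‖ = 2.2361, so e_1 = (0.0000, -0.4472, 0.8944, 0.0000).
e_1·c_2 = 0.0000·(-3) + (-0.4472)·(-4) + 0.8944·(-4) + 0.0000·(-3) = -1.7889.
u_2 = c_2 + 1.7889·e_1 = (-3.0000, -4.8000, -2.4000, -3.0000).
‖u_2‖ = 6.8411, so e_2 = (-0.4385, -0.7016, -0.3508, -0.4385).
r_{23} = e_2·c_3 = -0.2631.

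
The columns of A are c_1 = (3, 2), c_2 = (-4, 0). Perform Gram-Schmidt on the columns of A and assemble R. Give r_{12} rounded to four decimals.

r_{12} = -3.3282

c_1 = (3, 2); ‖c_1‖ = 3.6056, so q_1 = (0.8321, 0.5547).
r_{12} = q_1·c_2 = -3.3282.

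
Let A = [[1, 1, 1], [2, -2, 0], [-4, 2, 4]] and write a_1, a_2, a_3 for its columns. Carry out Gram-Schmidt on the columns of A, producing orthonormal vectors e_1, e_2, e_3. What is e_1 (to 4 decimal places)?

e_1 = (0.2182, 0.4364, -0.8729)

a_1 = (1, 2, -4); ‖a_1‖ = 4.5826, so e_1 = (0.2182, 0.4364, -0.8729).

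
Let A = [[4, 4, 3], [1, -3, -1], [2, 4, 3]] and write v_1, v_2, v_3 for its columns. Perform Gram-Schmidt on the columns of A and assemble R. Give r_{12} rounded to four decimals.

r_{12} = 4.5826

q_1 = v_1/‖v_1‖ = (4, 1, 2)/4.5826 = (0.8729, 0.2182, 0.4364).
r_{12} = q_1·v_2 = 4.5826.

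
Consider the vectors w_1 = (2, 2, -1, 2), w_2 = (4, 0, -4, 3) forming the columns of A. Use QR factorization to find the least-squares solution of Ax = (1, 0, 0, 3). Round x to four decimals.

x = (0.4498, 0.1196)

q_1 = w_1/‖w_1‖ = (2, 2, -1, 2)/3.6056 = (0.5547, 0.5547, -0.2774, 0.5547).
r_{12} = q_1·w_2 = 4.9923.
u_2 = w_2 − 4.9923·q_1 = (1.2308, -2.7692, -2.6154, 0.2308).
‖u_2‖ = 4.0096, so q_2 = (0.3070, -0.6906, -0.6523, 0.0576).
Qᵀb = (2.2188, 0.4796).
Back-substitute: x_2 = 0.4796/4.0096 = 0.1196.
x_1 = (2.2188 − 4.9923·0.1196)/3.6056 = 0.4498.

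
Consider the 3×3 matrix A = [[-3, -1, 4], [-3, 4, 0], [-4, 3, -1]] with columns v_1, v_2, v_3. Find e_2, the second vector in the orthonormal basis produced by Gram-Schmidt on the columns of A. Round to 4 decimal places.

v_1 = (-3, -3, -4); ‖v_1‖ = 5.8310, so e_1 = (-0.5145, -0.5145, -0.6860).
e_1·v_2 = (-0.5145)·(-1) + (-0.5145)·4 + (-0.6860)·3 = -3.6015.
u_2 = v_2 + 3.6015·e_1 = (-2.8529, 2.1471, 0.5294).
‖u_2‖ = 3.6096, so e_2 = (-0.7904, 0.5948, 0.1467).

e_2 = (-0.7904, 0.5948, 0.1467)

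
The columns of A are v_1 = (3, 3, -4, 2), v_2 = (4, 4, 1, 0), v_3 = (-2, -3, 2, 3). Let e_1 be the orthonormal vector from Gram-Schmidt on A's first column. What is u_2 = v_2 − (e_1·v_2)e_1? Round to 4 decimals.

u_2 = (2.4211, 2.4211, 3.1053, -1.0526)

v_1 = (3, 3, -4, 2); ‖v_1‖ = 6.1644, so e_1 = (0.4867, 0.4867, -0.6489, 0.3244).
e_1·v_2 = 0.4867·4 + 0.4867·4 + (-0.6489)·1 + 0.3244·0 = 3.2444.
u_2 = v_2 − 3.2444·e_1 = (2.4211, 2.4211, 3.1053, -1.0526).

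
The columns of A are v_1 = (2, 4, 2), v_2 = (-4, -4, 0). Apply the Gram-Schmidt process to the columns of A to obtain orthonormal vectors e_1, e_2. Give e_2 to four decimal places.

v_1 = (2, 4, 2); ‖v_1‖ = 4.8990, so e_1 = (0.4082, 0.8165, 0.4082).
e_1·v_2 = 0.4082·(-4) + 0.8165·(-4) + 0.4082·0 = -4.8990.
u_2 = v_2 + 4.8990·e_1 = (-2.0000, 0.0000, 2.0000).
‖u_2‖ = 2.8284, so e_2 = (-0.7071, 0.0000, 0.7071).

e_2 = (-0.7071, 0.0000, 0.7071)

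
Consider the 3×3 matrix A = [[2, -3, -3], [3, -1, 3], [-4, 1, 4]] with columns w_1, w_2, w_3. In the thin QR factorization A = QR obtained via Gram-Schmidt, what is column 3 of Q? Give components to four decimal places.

e_3 = (-0.0816, 0.8165, 0.5715)

w_1 = (2, 3, -4); ‖w_1‖ = 5.3852, so e_1 = (0.3714, 0.5571, -0.7428).
e_1·w_2 = 0.3714·(-3) + 0.5571·(-1) + (-0.7428)·1 = -2.4140.
u_2 = w_2 + 2.4140·e_1 = (-2.1034, 0.3448, -0.7931).
‖u_2‖ = 2.2743, so e_2 = (-0.9249, 0.1516, -0.3487).
e_1·w_3 = 0.3714·(-3) + 0.5571·3 + (-0.7428)·4 = -2.4140; e_2·w_3 = (-0.9249)·(-3) + 0.1516·3 + (-0.3487)·4 = 1.8346.
u_3 = w_3 + 2.4140·e_1 − 1.8346·e_2 = (-0.4067, 4.0667, 2.8467).
‖u_3‖ = 4.9806, so e_3 = (-0.0816, 0.8165, 0.5715).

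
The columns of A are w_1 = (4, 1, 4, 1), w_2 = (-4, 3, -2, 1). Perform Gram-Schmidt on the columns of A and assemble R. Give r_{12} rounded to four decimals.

q_1 = w_1/‖w_1‖ = (4, 1, 4, 1)/5.8310 = (0.6860, 0.1715, 0.6860, 0.1715).
r_{12} = q_1·w_2 = -3.4300.

r_{12} = -3.4300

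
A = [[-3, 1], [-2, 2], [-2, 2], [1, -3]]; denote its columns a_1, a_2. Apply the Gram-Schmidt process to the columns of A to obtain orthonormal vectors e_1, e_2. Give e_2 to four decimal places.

a_1 = (-3, -2, -2, 1); ‖a_1‖ = 4.2426, so e_1 = (-0.7071, -0.4714, -0.4714, 0.2357).
e_1·a_2 = (-0.7071)·1 + (-0.4714)·2 + (-0.4714)·2 + 0.2357·(-3) = -3.2998.
u_2 = a_2 + 3.2998·e_1 = (-1.3333, 0.4444, 0.4444, -2.2222).
‖u_2‖ = 2.6667, so e_2 = (-0.5000, 0.1667, 0.1667, -0.8333).

e_2 = (-0.5000, 0.1667, 0.1667, -0.8333)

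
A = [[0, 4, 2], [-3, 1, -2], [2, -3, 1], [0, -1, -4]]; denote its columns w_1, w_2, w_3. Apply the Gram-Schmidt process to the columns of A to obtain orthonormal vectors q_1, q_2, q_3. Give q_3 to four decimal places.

q_3 = (-0.1173, 0.1403, 0.2105, -0.9603)

w_1 = (0, -3, 2, 0); ‖w_1‖ = 3.6056, so q_1 = (0.0000, -0.8321, 0.5547, 0.0000).
q_1·w_2 = 0.0000·4 + (-0.8321)·1 + 0.5547·(-3) + 0.0000·(-1) = -2.4962.
u_2 = w_2 + 2.4962·q_1 = (4.0000, -1.0769, -1.6154, -1.0000).
‖u_2‖ = 4.5573, so q_2 = (0.8777, -0.2363, -0.3545, -0.2194).
q_1·w_3 = 0.0000·2 + (-0.8321)·(-2) + 0.5547·1 + 0.0000·(-4) = 2.2188; q_2·w_3 = 0.8777·2 + (-0.2363)·(-2) + (-0.3545)·1 + (-0.2194)·(-4) = 2.7513.
u_3 = w_3 − 2.2188·q_1 − 2.7513·q_2 = (-0.4148, 0.4963, 0.7444, -3.3963).
‖u_3‖ = 3.5366, so q_3 = (-0.1173, 0.1403, 0.2105, -0.9603).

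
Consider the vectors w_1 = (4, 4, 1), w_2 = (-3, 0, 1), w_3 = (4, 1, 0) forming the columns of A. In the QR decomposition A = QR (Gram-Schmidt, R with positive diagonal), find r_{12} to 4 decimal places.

q_1 = w_1/‖w_1‖ = (4, 4, 1)/5.7446 = (0.6963, 0.6963, 0.1741).
r_{12} = q_1·w_2 = -1.9149.

r_{12} = -1.9149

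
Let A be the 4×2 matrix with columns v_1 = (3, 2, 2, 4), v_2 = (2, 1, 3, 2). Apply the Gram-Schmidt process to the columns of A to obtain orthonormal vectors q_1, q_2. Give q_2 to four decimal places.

q_2 = (0.0000, -0.1826, 0.9129, -0.3651)

q_1 = v_1/‖v_1‖ = (3, 2, 2, 4)/5.7446 = (0.5222, 0.3482, 0.3482, 0.6963).
r_{12} = q_1·v_2 = 3.8297.
u_2 = v_2 − 3.8297·q_1 = (0.0000, -0.3333, 1.6667, -0.6667).
‖u_2‖ = 1.8257, so q_2 = (0.0000, -0.1826, 0.9129, -0.3651).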